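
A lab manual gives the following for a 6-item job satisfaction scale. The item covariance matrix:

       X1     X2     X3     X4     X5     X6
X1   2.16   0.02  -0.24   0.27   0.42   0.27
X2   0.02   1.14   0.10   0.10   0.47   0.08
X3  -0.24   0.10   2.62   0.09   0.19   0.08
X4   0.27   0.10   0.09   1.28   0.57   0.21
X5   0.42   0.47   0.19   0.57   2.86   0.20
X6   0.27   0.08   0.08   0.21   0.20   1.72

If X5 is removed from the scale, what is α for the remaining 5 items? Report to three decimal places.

α = 0.225

Remaining items: X1, X2, X3, X4, X6 (k = 5).
Σσᵢ² = 2.16 + 1.14 + 2.62 + 1.28 + 1.72 = 8.92
σ²_total = 8.92 + 2 × 0.98 = 10.88
α (item deleted) = (5/4)·(1 − 8.92/10.88) = 0.225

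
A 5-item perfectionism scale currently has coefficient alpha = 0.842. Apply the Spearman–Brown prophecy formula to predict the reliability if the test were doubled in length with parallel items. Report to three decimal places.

Length factor m = 2
α' = m·α / (1 + (m−1)·α)
   = 2 × 0.842 / (1 + (2 − 1) × 0.842)
   = 1.6840 / 1.8420 = 0.914

predicted reliability = 0.914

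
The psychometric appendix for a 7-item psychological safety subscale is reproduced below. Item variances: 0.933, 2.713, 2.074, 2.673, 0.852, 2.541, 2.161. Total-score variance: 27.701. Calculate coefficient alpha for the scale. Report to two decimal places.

Σσᵢ² = 0.933 + 2.713 + 2.074 + 2.673 + 0.852 + 2.541 + 2.161 = 13.947
α = (k/(k−1))·(1 − Σσᵢ²/σ²_T) = (7/6)·(1 − 13.947/27.701) = 0.58

coefficient alpha = 0.58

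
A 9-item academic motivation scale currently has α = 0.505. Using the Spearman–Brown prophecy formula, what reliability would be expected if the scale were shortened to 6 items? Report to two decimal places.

predicted reliability = 0.40

Length factor m = 6/9 = 0.6667
α' = m·α / (1 − (1−m)·α)
   = 6/9 × 0.505 / (1 − (1 − 6/9) × 0.505)
   = 0.3367 / 0.8317 = 0.40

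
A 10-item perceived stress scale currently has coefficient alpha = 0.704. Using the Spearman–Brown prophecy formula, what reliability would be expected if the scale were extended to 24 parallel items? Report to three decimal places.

Length factor m = 24/10 = 2.4000
α' = m·α / (1 + (m−1)·α)
   = 24/10 × 0.704 / (1 + (24/10 − 1) × 0.704)
   = 1.6896 / 1.9856 = 0.851

predicted reliability = 0.851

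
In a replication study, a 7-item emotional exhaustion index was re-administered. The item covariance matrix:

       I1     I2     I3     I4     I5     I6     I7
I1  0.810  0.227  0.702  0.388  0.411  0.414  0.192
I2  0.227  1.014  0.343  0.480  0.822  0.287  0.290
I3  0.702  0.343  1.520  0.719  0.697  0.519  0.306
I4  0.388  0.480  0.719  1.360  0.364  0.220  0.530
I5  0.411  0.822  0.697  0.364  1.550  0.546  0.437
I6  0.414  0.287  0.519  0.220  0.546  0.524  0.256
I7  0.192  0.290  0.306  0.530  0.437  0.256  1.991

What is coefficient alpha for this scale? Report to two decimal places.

ΣVar(i) = 0.810 + 1.014 + 1.520 + 1.360 + 1.550 + 0.524 + 1.991 = 8.769
Sum of off-diagonal covariances = 9.150
total variance = 8.769 + 2 × 9.150 = 27.069
α = (k/(k−1))·(1 − ΣVar(i)/total variance) = (7/6)·(1 − 8.769/27.069) = 0.79

coefficient alpha = 0.79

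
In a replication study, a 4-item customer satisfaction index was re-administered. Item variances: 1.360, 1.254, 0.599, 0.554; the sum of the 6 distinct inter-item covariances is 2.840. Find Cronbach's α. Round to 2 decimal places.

Cronbach's α = 0.80

sum of item variances = 1.360 + 1.254 + 0.599 + 0.554 = 3.767
Sum of distinct covariances = 2.840
total variance = sum of item variances + 2·Σcov = 3.767 + 2 × 2.840 = 9.447
α = (4/3)·(1 − 3.767/9.447) = 0.80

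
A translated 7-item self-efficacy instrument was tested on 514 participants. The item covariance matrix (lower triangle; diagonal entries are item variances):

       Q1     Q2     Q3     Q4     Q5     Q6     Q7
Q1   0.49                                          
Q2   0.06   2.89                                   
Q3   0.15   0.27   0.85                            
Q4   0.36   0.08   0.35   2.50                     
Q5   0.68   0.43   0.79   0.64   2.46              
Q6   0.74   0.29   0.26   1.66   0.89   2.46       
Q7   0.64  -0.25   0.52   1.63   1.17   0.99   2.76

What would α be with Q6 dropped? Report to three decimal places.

Remaining items: Q1, Q2, Q3, Q4, Q5, Q7 (k = 6).
sum of item variances = 0.49 + 2.89 + 0.85 + 2.50 + 2.46 + 2.76 = 11.95
σ²_T = 11.95 + 2 × 7.52 = 26.99
α (item deleted) = (6/5)·(1 − 11.95/26.99) = 0.669

α = 0.669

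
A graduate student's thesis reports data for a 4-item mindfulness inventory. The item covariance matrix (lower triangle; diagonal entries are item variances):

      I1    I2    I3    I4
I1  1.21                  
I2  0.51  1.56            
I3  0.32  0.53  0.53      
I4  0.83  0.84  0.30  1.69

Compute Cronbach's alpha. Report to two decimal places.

Σσ²ᵢ = 1.21 + 1.56 + 0.53 + 1.69 = 4.99
Σ_{i<j} σ_ij = 3.33
σ²_total = 4.99 + 2 × 3.33 = 11.65
α = (k/(k−1))·(1 − Σσ²ᵢ/σ²_total) = (4/3)·(1 − 4.99/11.65) = 0.76

Cronbach's alpha = 0.76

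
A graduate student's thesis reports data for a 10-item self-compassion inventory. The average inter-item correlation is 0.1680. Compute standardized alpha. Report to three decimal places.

Standardized α = k·r̄ / (1 + (k−1)·r̄) = 10 × 0.1680 / (1 + 9 × 0.1680)
  = 1.6800 / 2.5120 = 0.669

standardized alpha = 0.669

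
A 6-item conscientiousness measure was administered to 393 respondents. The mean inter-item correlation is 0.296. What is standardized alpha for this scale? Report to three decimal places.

Standardized α = k·r̄ / (1 + (k−1)·r̄) = 6 × 0.296 / (1 + 5 × 0.296)
  = 1.7760 / 2.4800 = 0.716

standardized alpha = 0.716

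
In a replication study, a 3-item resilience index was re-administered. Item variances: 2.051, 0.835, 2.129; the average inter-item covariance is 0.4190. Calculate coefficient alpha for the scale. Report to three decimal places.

coefficient alpha = 0.501

Σσᵢ² = 2.051 + 0.835 + 2.129 = 5.015
Sum of the 3 distinct covariances = 3 × 0.4190 = 1.2570
Var(T) = Σσᵢ² + 2·Σcov = 5.015 + 2 × 1.2570 = 7.5290
α = (3/2)·(1 − 5.015/7.5290) = 0.501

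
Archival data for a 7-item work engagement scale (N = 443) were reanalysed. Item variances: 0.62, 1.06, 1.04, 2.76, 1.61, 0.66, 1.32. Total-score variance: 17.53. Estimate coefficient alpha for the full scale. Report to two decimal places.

Σσᵢ² = 0.62 + 1.06 + 1.04 + 2.76 + 1.61 + 0.66 + 1.32 = 9.07
α = (k/(k−1))·(1 − Σσᵢ²/σ²_T) = (7/6)·(1 − 9.07/17.53) = 0.56

coefficient alpha = 0.56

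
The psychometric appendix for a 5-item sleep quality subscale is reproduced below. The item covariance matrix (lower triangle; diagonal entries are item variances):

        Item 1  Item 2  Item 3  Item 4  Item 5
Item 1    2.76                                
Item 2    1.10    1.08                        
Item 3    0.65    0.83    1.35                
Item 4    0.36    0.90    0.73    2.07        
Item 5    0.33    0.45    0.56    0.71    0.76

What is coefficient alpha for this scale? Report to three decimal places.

α = 0.778

sum of item variances = 2.76 + 1.08 + 1.35 + 2.07 + 0.76 = 8.02
Sum of off-diagonal covariances = 6.62
total variance = 8.02 + 2 × 6.62 = 21.26
α = (k/(k−1))·(1 − sum of item variances/total variance) = (5/4)·(1 − 8.02/21.26) = 0.778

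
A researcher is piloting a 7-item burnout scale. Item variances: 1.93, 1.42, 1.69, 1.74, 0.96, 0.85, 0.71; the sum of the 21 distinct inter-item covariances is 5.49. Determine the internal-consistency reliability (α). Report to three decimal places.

sum of item variances = 1.93 + 1.42 + 1.69 + 1.74 + 0.96 + 0.85 + 0.71 = 9.30
Sum of distinct covariances = 5.49
total variance = sum of item variances + 2·Σcov = 9.30 + 2 × 5.49 = 20.28
α = (7/6)·(1 − 9.30/20.28) = 0.632

α = 0.632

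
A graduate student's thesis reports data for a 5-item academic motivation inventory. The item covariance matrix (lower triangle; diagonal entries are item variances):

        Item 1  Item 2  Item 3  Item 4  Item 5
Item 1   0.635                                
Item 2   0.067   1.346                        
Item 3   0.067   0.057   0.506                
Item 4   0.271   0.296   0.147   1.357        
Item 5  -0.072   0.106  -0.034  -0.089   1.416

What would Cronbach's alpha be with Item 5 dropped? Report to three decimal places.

α = 0.427

Remaining items: Item 1, Item 2, Item 3, Item 4 (k = 4).
sum of item variances = 0.635 + 1.346 + 0.506 + 1.357 = 3.844
Var(T) = 3.844 + 2 × 0.905 = 5.654
α (item deleted) = (4/3)·(1 − 3.844/5.654) = 0.427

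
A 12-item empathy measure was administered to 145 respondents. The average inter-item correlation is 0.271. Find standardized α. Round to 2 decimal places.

Standardized α = k·r̄ / (1 + (k−1)·r̄) = 12 × 0.271 / (1 + 11 × 0.271)
  = 3.2520 / 3.9810 = 0.82

standardized α = 0.82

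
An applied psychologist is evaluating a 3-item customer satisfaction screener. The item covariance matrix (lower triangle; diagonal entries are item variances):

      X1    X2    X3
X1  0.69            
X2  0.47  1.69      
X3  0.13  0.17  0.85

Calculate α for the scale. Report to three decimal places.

α = 0.484

Σσ²ᵢ = 0.69 + 1.69 + 0.85 = 3.23
Sum of off-diagonal covariances = 0.77
Var(T) = 3.23 + 2 × 0.77 = 4.77
α = (k/(k−1))·(1 − Σσ²ᵢ/Var(T)) = (3/2)·(1 − 3.23/4.77) = 0.484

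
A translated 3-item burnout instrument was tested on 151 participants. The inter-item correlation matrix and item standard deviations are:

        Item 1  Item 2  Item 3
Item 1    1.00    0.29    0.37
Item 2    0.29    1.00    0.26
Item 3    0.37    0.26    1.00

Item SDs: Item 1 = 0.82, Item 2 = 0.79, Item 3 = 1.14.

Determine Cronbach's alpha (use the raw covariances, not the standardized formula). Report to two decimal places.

Cronbach's alpha = 0.56

Σσ²ᵢ = 0.82² + 0.79² + 1.14² = 2.5961
Covariances σ_ij = r_ij · s_i · s_j:
  σ(Item 1,Item 2) = 0.29 × 0.82 × 0.79 = 0.1879
  σ(Item 1,Item 3) = 0.37 × 0.82 × 1.14 = 0.3459
  σ(Item 2,Item 3) = 0.26 × 0.79 × 1.14 = 0.2342
σ²_T = Σσ²ᵢ + 2·Σσ_ij = 2.5961 + 2 × 0.7680 = 4.1321
α = (3/2)·(1 − 2.5961/4.1321) = 0.56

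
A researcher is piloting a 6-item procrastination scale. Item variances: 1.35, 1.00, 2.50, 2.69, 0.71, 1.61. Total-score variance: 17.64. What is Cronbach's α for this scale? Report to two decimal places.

sum of item variances = 1.35 + 1.00 + 2.50 + 2.69 + 0.71 + 1.61 = 9.86
α = (k/(k−1))·(1 − sum of item variances/total variance) = (6/5)·(1 − 9.86/17.64) = 0.53

Cronbach's α = 0.53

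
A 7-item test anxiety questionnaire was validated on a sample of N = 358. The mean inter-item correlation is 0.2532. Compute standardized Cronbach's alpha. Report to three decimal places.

standardized Cronbach's alpha = 0.704

Standardized α = k·r̄ / (1 + (k−1)·r̄) = 7 × 0.2532 / (1 + 6 × 0.2532)
  = 1.7724 / 2.5192 = 0.704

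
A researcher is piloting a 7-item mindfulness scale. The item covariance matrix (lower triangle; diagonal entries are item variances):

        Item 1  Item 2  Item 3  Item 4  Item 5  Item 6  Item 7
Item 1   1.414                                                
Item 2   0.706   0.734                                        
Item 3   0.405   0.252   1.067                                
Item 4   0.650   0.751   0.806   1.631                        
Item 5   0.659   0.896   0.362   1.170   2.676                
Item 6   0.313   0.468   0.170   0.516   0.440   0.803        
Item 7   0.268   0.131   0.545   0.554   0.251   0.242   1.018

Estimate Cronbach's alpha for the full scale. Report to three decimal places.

sum of item variances = 1.414 + 0.734 + 1.067 + 1.631 + 2.676 + 0.803 + 1.018 = 9.343
Sum of off-diagonal covariances = 10.555
σ²_T = 9.343 + 2 × 10.555 = 30.453
α = (k/(k−1))·(1 − sum of item variances/σ²_T) = (7/6)·(1 − 9.343/30.453) = 0.809

α = 0.809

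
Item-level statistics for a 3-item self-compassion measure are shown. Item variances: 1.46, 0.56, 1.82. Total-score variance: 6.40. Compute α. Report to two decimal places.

sum of item variances = 1.46 + 0.56 + 1.82 = 3.84
α = (k/(k−1))·(1 − sum of item variances/Var(T)) = (3/2)·(1 − 3.84/6.40) = 0.60

α = 0.60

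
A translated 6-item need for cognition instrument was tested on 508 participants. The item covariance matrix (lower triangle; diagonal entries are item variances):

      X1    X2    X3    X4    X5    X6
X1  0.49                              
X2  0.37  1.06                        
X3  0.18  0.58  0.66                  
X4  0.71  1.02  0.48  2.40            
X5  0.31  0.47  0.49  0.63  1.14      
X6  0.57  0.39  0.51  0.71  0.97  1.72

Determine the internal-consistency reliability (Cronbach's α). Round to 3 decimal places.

α = 0.830

Σσ²ᵢ = 0.49 + 1.06 + 0.66 + 2.40 + 1.14 + 1.72 = 7.47
Sum of the distinct covariances = 8.39
σ²_total = 7.47 + 2 × 8.39 = 24.25
α = (k/(k−1))·(1 − Σσ²ᵢ/σ²_total) = (6/5)·(1 − 7.47/24.25) = 0.830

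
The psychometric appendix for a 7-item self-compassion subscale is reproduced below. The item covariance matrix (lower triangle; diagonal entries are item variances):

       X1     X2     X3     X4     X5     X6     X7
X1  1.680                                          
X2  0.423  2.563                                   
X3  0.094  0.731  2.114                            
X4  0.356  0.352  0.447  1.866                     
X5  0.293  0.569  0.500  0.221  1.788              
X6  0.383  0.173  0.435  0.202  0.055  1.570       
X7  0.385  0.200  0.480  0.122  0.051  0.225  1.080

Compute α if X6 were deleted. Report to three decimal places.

α = 0.582

Remaining items: X1, X2, X3, X4, X5, X7 (k = 6).
Σσᵢ² = 1.680 + 2.563 + 2.114 + 1.866 + 1.788 + 1.080 = 11.091
total variance = 11.091 + 2 × 5.224 = 21.539
α (item deleted) = (6/5)·(1 − 11.091/21.539) = 0.582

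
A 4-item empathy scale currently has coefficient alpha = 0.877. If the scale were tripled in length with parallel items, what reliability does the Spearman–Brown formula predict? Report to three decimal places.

Length factor m = 3
α' = m·α / (1 + (m−1)·α)
   = 3 × 0.877 / (1 + (3 − 1) × 0.877)
   = 2.6310 / 2.7540 = 0.955

predicted reliability = 0.955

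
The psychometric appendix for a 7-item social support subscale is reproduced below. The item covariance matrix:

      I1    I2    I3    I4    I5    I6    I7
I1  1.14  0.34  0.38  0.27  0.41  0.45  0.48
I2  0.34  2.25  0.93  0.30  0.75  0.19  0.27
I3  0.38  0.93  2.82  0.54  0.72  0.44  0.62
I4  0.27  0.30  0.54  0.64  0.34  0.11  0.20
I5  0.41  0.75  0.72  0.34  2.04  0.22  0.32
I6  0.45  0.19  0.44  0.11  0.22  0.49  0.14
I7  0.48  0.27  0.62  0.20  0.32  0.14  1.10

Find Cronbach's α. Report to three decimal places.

Σσ²ᵢ = 1.14 + 2.25 + 2.82 + 0.64 + 2.04 + 0.49 + 1.10 = 10.48
Σ_{i<j} σ_ij = 8.42
σ²_T = 10.48 + 2 × 8.42 = 27.32
α = (k/(k−1))·(1 − Σσ²ᵢ/σ²_T) = (7/6)·(1 − 10.48/27.32) = 0.719

α = 0.719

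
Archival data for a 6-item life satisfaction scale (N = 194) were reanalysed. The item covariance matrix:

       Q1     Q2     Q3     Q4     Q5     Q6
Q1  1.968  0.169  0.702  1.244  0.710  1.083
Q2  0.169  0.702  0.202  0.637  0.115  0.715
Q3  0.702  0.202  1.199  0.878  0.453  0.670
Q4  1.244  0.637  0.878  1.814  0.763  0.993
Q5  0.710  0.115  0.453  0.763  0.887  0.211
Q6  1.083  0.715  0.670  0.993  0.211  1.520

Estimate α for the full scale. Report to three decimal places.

sum of item variances = 1.968 + 0.702 + 1.199 + 1.814 + 0.887 + 1.520 = 8.090
Σ_{i<j} σ_ij = 9.545
σ²_T = 8.090 + 2 × 9.545 = 27.180
α = (k/(k−1))·(1 − sum of item variances/σ²_T) = (6/5)·(1 − 8.090/27.180) = 0.843

α = 0.843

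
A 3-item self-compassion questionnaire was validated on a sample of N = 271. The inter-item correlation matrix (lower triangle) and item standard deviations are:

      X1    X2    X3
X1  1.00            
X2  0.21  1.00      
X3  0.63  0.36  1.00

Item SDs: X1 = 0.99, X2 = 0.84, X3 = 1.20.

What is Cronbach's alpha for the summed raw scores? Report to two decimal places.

Cronbach's alpha = 0.68

Σσ²ᵢ = 0.99² + 0.84² + 1.20² = 3.1257
Covariances σ_ij = r_ij · s_i · s_j:
  σ(X1,X2) = 0.21 × 0.99 × 0.84 = 0.1746
  σ(X1,X3) = 0.63 × 0.99 × 1.20 = 0.7484
  σ(X2,X3) = 0.36 × 0.84 × 1.20 = 0.3629
σ²_T = Σσ²ᵢ + 2·Σσ_ij = 3.1257 + 2 × 1.2859 = 5.6975
α = (3/2)·(1 − 3.1257/5.6975) = 0.68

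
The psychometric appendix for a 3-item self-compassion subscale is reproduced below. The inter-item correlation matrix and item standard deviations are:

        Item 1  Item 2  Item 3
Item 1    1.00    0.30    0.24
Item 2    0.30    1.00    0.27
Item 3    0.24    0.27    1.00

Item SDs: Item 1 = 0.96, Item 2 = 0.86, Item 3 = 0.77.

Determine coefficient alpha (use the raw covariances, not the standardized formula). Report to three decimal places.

α = 0.523

Σσ²ᵢ = 0.96² + 0.86² + 0.77² = 2.2541
Covariances σ_ij = r_ij · s_i · s_j:
  σ(Item 1,Item 2) = 0.30 × 0.96 × 0.86 = 0.2477
  σ(Item 1,Item 3) = 0.24 × 0.96 × 0.77 = 0.1774
  σ(Item 2,Item 3) = 0.27 × 0.86 × 0.77 = 0.1788
σ²_T = Σσ²ᵢ + 2·Σσ_ij = 2.2541 + 2 × 0.6039 = 3.4619
α = (3/2)·(1 − 2.2541/3.4619) = 0.523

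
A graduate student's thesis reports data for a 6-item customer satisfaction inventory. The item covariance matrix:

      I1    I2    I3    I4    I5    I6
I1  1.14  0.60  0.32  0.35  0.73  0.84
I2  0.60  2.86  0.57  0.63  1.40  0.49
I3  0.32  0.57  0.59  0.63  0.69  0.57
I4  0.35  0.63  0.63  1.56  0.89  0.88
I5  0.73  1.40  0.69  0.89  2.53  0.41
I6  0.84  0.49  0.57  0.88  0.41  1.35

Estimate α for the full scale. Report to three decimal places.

ΣVar(i) = 1.14 + 2.86 + 0.59 + 1.56 + 2.53 + 1.35 = 10.03
Sum of off-diagonal covariances = 10.00
σ²_T = 10.03 + 2 × 10.00 = 30.03
α = (k/(k−1))·(1 − ΣVar(i)/σ²_T) = (6/5)·(1 − 10.03/30.03) = 0.799

α = 0.799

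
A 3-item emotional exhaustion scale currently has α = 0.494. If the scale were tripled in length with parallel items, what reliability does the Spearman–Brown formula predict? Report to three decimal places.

predicted reliability = 0.745

Length factor m = 3
α' = m·α / (1 + (m−1)·α)
   = 3 × 0.494 / (1 + (3 − 1) × 0.494)
   = 1.4820 / 1.9880 = 0.745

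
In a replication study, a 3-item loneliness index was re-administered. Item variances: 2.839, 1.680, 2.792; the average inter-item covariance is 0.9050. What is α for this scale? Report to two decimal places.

α = 0.64

Σσᵢ² = 2.839 + 1.680 + 2.792 = 7.311
Sum of the 3 distinct covariances = 3 × 0.9050 = 2.7150
σ²_T = Σσᵢ² + 2·Σcov = 7.311 + 2 × 2.7150 = 12.7410
α = (3/2)·(1 − 7.311/12.7410) = 0.64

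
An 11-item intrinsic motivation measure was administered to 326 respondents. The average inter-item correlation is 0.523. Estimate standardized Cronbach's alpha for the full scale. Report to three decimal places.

α = 0.923

Standardized α = k·r̄ / (1 + (k−1)·r̄) = 11 × 0.523 / (1 + 10 × 0.523)
  = 5.7530 / 6.2300 = 0.923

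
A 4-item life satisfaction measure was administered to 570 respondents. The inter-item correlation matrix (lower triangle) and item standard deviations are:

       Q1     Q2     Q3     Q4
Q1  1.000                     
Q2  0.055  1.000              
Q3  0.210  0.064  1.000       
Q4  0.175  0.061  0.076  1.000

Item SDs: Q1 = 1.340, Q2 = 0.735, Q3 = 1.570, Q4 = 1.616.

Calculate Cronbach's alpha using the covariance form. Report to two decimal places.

Σσ²ᵢ = 1.340² + 0.735² + 1.570² + 1.616² = 7.4122
Covariances σ_ij = r_ij · s_i · s_j:
  σ(Q1,Q2) = 0.055 × 1.340 × 0.735 = 0.0542
  σ(Q1,Q3) = 0.210 × 1.340 × 1.570 = 0.4418
  σ(Q1,Q4) = 0.175 × 1.340 × 1.616 = 0.3790
  σ(Q2,Q3) = 0.064 × 0.735 × 1.570 = 0.0739
  σ(Q2,Q4) = 0.061 × 0.735 × 1.616 = 0.0725
  σ(Q3,Q4) = 0.076 × 1.570 × 1.616 = 0.1928
σ²_T = Σσ²ᵢ + 2·Σσ_ij = 7.4122 + 2 × 1.2142 = 9.8406
α = (4/3)·(1 − 7.4122/9.8406) = 0.33

Cronbach's alpha = 0.33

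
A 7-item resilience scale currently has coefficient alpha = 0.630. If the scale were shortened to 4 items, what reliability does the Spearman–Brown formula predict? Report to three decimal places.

predicted reliability = 0.493

Length factor m = 4/7 = 0.5714
α' = m·α / (1 − (1−m)·α)
   = 4/7 × 0.630 / (1 − (1 − 4/7) × 0.630)
   = 0.3600 / 0.7300 = 0.493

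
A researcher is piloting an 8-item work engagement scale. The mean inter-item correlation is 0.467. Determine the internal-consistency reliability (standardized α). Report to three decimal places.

Standardized α = k·r̄ / (1 + (k−1)·r̄) = 8 × 0.467 / (1 + 7 × 0.467)
  = 3.7360 / 4.2690 = 0.875

α = 0.875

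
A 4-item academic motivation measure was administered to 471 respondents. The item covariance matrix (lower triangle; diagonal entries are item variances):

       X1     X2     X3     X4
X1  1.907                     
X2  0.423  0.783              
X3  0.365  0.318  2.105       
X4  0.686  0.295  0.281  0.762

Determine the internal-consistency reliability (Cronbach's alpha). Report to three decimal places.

ΣVar(i) = 1.907 + 0.783 + 2.105 + 0.762 = 5.557
Sum of off-diagonal covariances = 2.368
σ²_T = 5.557 + 2 × 2.368 = 10.293
α = (k/(k−1))·(1 − ΣVar(i)/σ²_T) = (4/3)·(1 − 5.557/10.293) = 0.613

Cronbach's alpha = 0.613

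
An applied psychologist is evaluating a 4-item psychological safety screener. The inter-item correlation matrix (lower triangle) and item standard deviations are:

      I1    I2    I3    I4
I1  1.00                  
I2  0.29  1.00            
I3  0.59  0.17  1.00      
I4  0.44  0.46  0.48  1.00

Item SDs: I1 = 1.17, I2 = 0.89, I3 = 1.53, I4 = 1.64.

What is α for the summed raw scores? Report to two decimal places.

α = 0.73

Σσ²ᵢ = 1.17² + 0.89² + 1.53² + 1.64² = 7.1915
Covariances σ_ij = r_ij · s_i · s_j:
  σ(I1,I2) = 0.29 × 1.17 × 0.89 = 0.3020
  σ(I1,I3) = 0.59 × 1.17 × 1.53 = 1.0562
  σ(I1,I4) = 0.44 × 1.17 × 1.64 = 0.8443
  σ(I2,I3) = 0.17 × 0.89 × 1.53 = 0.2315
  σ(I2,I4) = 0.46 × 0.89 × 1.64 = 0.6714
  σ(I3,I4) = 0.48 × 1.53 × 1.64 = 1.2044
σ²_T = Σσ²ᵢ + 2·Σσ_ij = 7.1915 + 2 × 4.3098 = 15.8111
α = (4/3)·(1 − 7.1915/15.8111) = 0.73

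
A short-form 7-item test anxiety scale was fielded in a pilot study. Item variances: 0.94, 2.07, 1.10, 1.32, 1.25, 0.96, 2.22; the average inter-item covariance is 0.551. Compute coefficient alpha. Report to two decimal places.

coefficient alpha = 0.82

sum of item variances = 0.94 + 2.07 + 1.10 + 1.32 + 1.25 + 0.96 + 2.22 = 9.86
Sum of the 21 distinct covariances = 21 × 0.551 = 11.571
Var(T) = sum of item variances + 2·Σcov = 9.86 + 2 × 11.571 = 33.002
α = (7/6)·(1 − 9.86/33.002) = 0.82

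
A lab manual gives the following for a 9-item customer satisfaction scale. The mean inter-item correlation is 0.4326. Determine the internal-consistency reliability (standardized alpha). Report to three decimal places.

Standardized α = k·r̄ / (1 + (k−1)·r̄) = 9 × 0.4326 / (1 + 8 × 0.4326)
  = 3.8934 / 4.4608 = 0.873

standardized alpha = 0.873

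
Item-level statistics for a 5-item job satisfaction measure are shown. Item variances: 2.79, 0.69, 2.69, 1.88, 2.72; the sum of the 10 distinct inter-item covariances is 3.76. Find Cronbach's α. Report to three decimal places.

α = 0.514

sum of item variances = 2.79 + 0.69 + 2.69 + 1.88 + 2.72 = 10.77
Sum of distinct covariances = 3.76
Var(T) = sum of item variances + 2·Σcov = 10.77 + 2 × 3.76 = 18.29
α = (5/4)·(1 − 10.77/18.29) = 0.514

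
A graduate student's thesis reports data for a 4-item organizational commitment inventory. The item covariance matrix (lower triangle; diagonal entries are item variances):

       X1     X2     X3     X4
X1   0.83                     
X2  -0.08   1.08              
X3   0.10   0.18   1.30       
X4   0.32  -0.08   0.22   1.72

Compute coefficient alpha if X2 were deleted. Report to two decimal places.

α = 0.37

Remaining items: X1, X3, X4 (k = 3).
Σσ²ᵢ = 0.83 + 1.30 + 1.72 = 3.85
Var(T) = 3.85 + 2 × 0.64 = 5.13
α (item deleted) = (3/2)·(1 − 3.85/5.13) = 0.37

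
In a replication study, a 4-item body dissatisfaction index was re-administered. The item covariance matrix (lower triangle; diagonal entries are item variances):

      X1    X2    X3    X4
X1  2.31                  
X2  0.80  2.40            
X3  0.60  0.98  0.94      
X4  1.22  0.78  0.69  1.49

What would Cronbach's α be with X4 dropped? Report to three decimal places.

Cronbach's α = 0.686

Remaining items: X1, X2, X3 (k = 3).
sum of item variances = 2.31 + 2.40 + 0.94 = 5.65
σ²_T = 5.65 + 2 × 2.38 = 10.41
α (item deleted) = (3/2)·(1 − 5.65/10.41) = 0.686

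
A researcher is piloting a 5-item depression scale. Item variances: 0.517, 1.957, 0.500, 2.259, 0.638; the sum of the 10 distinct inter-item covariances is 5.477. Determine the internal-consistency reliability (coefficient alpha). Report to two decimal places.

ΣVar(i) = 0.517 + 1.957 + 0.500 + 2.259 + 0.638 = 5.871
Sum of distinct covariances = 5.477
σ²_total = ΣVar(i) + 2·Σcov = 5.871 + 2 × 5.477 = 16.825
α = (5/4)·(1 − 5.871/16.825) = 0.81

α = 0.81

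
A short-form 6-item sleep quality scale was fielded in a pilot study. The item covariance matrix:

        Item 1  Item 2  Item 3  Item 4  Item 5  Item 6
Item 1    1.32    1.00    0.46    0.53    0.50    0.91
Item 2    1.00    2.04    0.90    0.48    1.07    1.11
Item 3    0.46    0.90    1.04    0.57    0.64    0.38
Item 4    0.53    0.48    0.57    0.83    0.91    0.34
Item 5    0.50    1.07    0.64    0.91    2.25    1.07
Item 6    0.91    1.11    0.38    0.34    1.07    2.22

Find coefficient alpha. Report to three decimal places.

coefficient alpha = 0.830

sum of item variances = 1.32 + 2.04 + 1.04 + 0.83 + 2.25 + 2.22 = 9.70
Sum of the distinct covariances = 10.87
σ²_T = 9.70 + 2 × 10.87 = 31.44
α = (k/(k−1))·(1 − sum of item variances/σ²_T) = (6/5)·(1 − 9.70/31.44) = 0.830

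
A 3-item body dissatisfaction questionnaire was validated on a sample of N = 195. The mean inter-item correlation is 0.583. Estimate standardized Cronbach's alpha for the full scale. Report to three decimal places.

α = 0.807

Standardized α = k·r̄ / (1 + (k−1)·r̄) = 3 × 0.583 / (1 + 2 × 0.583)
  = 1.7490 / 2.1660 = 0.807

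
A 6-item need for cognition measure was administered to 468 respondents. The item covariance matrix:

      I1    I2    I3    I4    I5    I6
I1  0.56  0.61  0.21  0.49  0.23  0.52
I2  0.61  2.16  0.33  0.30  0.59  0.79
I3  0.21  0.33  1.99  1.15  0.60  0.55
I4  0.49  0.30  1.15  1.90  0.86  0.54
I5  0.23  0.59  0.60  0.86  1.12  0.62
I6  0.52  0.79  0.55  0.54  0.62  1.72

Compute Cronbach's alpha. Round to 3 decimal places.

α = 0.768

ΣVar(i) = 0.56 + 2.16 + 1.99 + 1.90 + 1.12 + 1.72 = 9.45
Σ_{i<j} σ_ij = 8.39
Var(T) = 9.45 + 2 × 8.39 = 26.23
α = (k/(k−1))·(1 − ΣVar(i)/Var(T)) = (6/5)·(1 − 9.45/26.23) = 0.768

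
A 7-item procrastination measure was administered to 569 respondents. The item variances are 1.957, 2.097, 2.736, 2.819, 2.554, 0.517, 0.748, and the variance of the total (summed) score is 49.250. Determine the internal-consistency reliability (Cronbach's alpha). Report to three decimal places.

sum of item variances = 1.957 + 2.097 + 2.736 + 2.819 + 2.554 + 0.517 + 0.748 = 13.428
α = (k/(k−1))·(1 − sum of item variances/σ²_T) = (7/6)·(1 − 13.428/49.250) = 0.849

α = 0.849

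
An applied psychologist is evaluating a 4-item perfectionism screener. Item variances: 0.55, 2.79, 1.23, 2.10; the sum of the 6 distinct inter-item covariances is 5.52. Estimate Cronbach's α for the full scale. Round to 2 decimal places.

Cronbach's α = 0.83

Σσᵢ² = 0.55 + 2.79 + 1.23 + 2.10 = 6.67
Sum of distinct covariances = 5.52
σ²_T = Σσᵢ² + 2·Σcov = 6.67 + 2 × 5.52 = 17.71
α = (4/3)·(1 − 6.67/17.71) = 0.83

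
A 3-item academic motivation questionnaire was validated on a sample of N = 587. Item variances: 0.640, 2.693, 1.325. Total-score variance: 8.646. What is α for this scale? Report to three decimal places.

α = 0.692

sum of item variances = 0.640 + 2.693 + 1.325 = 4.658
α = (k/(k−1))·(1 − sum of item variances/total variance) = (3/2)·(1 − 4.658/8.646) = 0.692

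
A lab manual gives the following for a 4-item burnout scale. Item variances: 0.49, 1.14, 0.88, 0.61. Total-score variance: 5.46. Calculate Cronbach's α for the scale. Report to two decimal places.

Σσᵢ² = 0.49 + 1.14 + 0.88 + 0.61 = 3.12
α = (k/(k−1))·(1 − Σσᵢ²/total variance) = (4/3)·(1 − 3.12/5.46) = 0.57

Cronbach's α = 0.57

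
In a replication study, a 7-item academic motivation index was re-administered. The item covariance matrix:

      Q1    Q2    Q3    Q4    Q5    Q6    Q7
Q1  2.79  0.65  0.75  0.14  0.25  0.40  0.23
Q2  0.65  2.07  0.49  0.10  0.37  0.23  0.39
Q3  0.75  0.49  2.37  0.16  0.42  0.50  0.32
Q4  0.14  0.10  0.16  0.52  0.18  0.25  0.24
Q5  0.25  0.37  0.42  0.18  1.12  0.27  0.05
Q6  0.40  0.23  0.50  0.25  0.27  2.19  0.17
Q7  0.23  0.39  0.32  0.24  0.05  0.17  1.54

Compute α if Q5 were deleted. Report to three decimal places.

α = 0.560

Remaining items: Q1, Q2, Q3, Q4, Q6, Q7 (k = 6).
Σσᵢ² = 2.79 + 2.07 + 2.37 + 0.52 + 2.19 + 1.54 = 11.48
σ²_T = 11.48 + 2 × 5.02 = 21.52
α (item deleted) = (6/5)·(1 − 11.48/21.52) = 0.560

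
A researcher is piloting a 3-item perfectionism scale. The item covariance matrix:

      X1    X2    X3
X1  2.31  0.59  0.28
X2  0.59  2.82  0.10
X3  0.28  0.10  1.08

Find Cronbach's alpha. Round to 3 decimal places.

α = 0.357

Σσᵢ² = 2.31 + 2.82 + 1.08 = 6.21
Σ_{i<j} σ_ij = 0.97
σ²_T = 6.21 + 2 × 0.97 = 8.15
α = (k/(k−1))·(1 − Σσᵢ²/σ²_T) = (3/2)·(1 − 6.21/8.15) = 0.357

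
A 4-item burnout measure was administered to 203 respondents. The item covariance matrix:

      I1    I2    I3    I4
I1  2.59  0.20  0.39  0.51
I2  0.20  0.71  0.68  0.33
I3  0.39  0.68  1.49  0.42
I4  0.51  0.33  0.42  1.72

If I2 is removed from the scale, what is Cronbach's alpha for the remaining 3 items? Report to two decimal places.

Remaining items: I1, I3, I4 (k = 3).
ΣVar(i) = 2.59 + 1.49 + 1.72 = 5.80
σ²_T = 5.80 + 2 × 1.32 = 8.44
α (item deleted) = (3/2)·(1 − 5.80/8.44) = 0.47

Cronbach's alpha = 0.47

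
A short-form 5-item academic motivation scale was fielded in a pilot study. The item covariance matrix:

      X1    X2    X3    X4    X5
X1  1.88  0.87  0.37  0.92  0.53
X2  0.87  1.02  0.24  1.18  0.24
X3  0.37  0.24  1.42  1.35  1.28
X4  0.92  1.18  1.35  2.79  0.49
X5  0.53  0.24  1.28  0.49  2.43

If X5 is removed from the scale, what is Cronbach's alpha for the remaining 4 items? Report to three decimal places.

Remaining items: X1, X2, X3, X4 (k = 4).
ΣVar(i) = 1.88 + 1.02 + 1.42 + 2.79 = 7.11
total variance = 7.11 + 2 × 4.93 = 16.97
α (item deleted) = (4/3)·(1 − 7.11/16.97) = 0.775

Cronbach's alpha = 0.775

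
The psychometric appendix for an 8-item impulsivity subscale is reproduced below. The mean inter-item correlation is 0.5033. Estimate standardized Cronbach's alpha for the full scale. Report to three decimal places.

standardized Cronbach's alpha = 0.890

Standardized α = k·r̄ / (1 + (k−1)·r̄) = 8 × 0.5033 / (1 + 7 × 0.5033)
  = 4.0264 / 4.5231 = 0.890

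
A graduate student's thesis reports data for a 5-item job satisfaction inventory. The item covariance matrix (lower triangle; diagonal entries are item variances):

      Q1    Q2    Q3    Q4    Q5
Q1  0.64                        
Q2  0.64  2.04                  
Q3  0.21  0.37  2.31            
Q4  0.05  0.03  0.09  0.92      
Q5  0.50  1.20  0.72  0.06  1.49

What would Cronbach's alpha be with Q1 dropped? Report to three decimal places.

Remaining items: Q2, Q3, Q4, Q5 (k = 4).
ΣVar(i) = 2.04 + 2.31 + 0.92 + 1.49 = 6.76
σ²_total = 6.76 + 2 × 2.47 = 11.70
α (item deleted) = (4/3)·(1 − 6.76/11.70) = 0.563

Cronbach's alpha = 0.563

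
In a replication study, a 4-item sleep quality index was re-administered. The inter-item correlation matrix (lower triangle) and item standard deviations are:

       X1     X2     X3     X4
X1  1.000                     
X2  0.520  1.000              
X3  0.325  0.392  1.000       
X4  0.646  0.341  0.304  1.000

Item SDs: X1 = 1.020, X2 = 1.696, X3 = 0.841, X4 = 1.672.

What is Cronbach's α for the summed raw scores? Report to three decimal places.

Cronbach's α = 0.711

Σσ²ᵢ = 1.020² + 1.696² + 0.841² + 1.672² = 7.4197
Covariances σ_ij = r_ij · s_i · s_j:
  σ(X1,X2) = 0.520 × 1.020 × 1.696 = 0.8996
  σ(X1,X3) = 0.325 × 1.020 × 0.841 = 0.2788
  σ(X1,X4) = 0.646 × 1.020 × 1.672 = 1.1017
  σ(X2,X3) = 0.392 × 1.696 × 0.841 = 0.5591
  σ(X2,X4) = 0.341 × 1.696 × 1.672 = 0.9670
  σ(X3,X4) = 0.304 × 0.841 × 1.672 = 0.4275
σ²_T = Σσ²ᵢ + 2·Σσ_ij = 7.4197 + 2 × 4.2337 = 15.8871
α = (4/3)·(1 − 7.4197/15.8871) = 0.711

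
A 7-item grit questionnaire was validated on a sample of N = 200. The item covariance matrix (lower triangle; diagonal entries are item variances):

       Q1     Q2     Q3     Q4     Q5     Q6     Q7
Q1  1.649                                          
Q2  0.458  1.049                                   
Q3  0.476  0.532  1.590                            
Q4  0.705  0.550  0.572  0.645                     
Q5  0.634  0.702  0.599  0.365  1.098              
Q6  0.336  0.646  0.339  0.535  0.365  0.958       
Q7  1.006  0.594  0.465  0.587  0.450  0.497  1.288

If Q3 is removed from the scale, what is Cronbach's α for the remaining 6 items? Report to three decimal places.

Cronbach's α = 0.859

Remaining items: Q1, Q2, Q4, Q5, Q6, Q7 (k = 6).
ΣVar(i) = 1.649 + 1.049 + 0.645 + 1.098 + 0.958 + 1.288 = 6.687
σ²_total = 6.687 + 2 × 8.430 = 23.547
α (item deleted) = (6/5)·(1 − 6.687/23.547) = 0.859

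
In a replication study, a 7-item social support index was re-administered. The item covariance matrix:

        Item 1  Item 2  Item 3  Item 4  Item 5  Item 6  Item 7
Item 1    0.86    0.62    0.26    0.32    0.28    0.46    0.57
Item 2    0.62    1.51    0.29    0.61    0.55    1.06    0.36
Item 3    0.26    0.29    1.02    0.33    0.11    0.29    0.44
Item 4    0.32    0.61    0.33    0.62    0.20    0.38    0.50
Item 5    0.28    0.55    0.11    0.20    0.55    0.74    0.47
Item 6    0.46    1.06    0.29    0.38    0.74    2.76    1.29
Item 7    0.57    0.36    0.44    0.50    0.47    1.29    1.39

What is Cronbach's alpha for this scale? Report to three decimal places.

α = 0.816

Σσ²ᵢ = 0.86 + 1.51 + 1.02 + 0.62 + 0.55 + 2.76 + 1.39 = 8.71
Sum of off-diagonal covariances = 10.13
Var(T) = 8.71 + 2 × 10.13 = 28.97
α = (k/(k−1))·(1 − Σσ²ᵢ/Var(T)) = (7/6)·(1 − 8.71/28.97) = 0.816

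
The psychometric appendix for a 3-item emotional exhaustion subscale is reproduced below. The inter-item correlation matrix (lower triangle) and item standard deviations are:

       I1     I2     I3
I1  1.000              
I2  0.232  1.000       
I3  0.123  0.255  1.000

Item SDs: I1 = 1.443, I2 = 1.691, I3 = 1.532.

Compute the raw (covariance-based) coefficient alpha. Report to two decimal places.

Σσ²ᵢ = 1.443² + 1.691² + 1.532² = 7.2888
Covariances σ_ij = r_ij · s_i · s_j:
  σ(I1,I2) = 0.232 × 1.443 × 1.691 = 0.5661
  σ(I1,I3) = 0.123 × 1.443 × 1.532 = 0.2719
  σ(I2,I3) = 0.255 × 1.691 × 1.532 = 0.6606
σ²_T = Σσ²ᵢ + 2·Σσ_ij = 7.2888 + 2 × 1.4986 = 10.2860
α = (3/2)·(1 − 7.2888/10.2860) = 0.44

coefficient alpha = 0.44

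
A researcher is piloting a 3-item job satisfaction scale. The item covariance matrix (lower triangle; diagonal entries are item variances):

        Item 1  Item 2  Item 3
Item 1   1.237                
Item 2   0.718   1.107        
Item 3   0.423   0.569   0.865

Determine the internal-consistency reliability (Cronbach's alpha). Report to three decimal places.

α = 0.774

Σσ²ᵢ = 1.237 + 1.107 + 0.865 = 3.209
Σ_{i<j} σ_ij = 1.710
σ²_T = 3.209 + 2 × 1.710 = 6.629
α = (k/(k−1))·(1 − Σσ²ᵢ/σ²_T) = (3/2)·(1 − 3.209/6.629) = 0.774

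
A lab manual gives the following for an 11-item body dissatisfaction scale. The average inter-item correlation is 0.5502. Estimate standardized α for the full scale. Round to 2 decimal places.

standardized α = 0.93

Standardized α = k·r̄ / (1 + (k−1)·r̄) = 11 × 0.5502 / (1 + 10 × 0.5502)
  = 6.0522 / 6.5020 = 0.93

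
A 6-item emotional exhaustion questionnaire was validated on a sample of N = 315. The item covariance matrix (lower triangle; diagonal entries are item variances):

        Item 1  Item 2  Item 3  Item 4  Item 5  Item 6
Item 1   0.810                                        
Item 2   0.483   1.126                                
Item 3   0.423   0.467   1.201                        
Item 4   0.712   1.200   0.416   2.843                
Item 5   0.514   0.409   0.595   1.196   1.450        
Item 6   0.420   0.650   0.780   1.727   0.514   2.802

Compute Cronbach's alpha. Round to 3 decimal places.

Σσ²ᵢ = 0.810 + 1.126 + 1.201 + 2.843 + 1.450 + 2.802 = 10.232
Σ_{i<j} σ_ij = 10.506
total variance = 10.232 + 2 × 10.506 = 31.244
α = (k/(k−1))·(1 − Σσ²ᵢ/total variance) = (6/5)·(1 − 10.232/31.244) = 0.807

α = 0.807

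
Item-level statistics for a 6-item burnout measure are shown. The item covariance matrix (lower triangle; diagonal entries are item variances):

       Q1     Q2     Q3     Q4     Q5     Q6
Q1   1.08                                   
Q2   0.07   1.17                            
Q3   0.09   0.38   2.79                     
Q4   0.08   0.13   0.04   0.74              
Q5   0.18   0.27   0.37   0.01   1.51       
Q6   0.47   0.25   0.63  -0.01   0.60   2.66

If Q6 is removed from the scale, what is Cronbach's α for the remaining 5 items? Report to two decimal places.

Remaining items: Q1, Q2, Q3, Q4, Q5 (k = 5).
sum of item variances = 1.08 + 1.17 + 2.79 + 0.74 + 1.51 = 7.29
σ²_total = 7.29 + 2 × 1.62 = 10.53
α (item deleted) = (5/4)·(1 − 7.29/10.53) = 0.38

Cronbach's α = 0.38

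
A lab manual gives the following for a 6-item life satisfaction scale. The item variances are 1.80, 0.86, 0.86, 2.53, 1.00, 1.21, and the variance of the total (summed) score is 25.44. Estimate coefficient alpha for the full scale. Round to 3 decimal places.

Σσ²ᵢ = 1.80 + 0.86 + 0.86 + 2.53 + 1.00 + 1.21 = 8.26
α = (k/(k−1))·(1 − Σσ²ᵢ/Var(T)) = (6/5)·(1 − 8.26/25.44) = 0.810

α = 0.810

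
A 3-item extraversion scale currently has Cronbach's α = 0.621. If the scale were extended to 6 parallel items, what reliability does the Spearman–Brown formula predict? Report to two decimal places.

predicted reliability = 0.77

Length factor m = 6/3 = 2.0000
α' = m·α / (1 + (m−1)·α)
   = 6/3 × 0.621 / (1 + (6/3 − 1) × 0.621)
   = 1.2420 / 1.6210 = 0.77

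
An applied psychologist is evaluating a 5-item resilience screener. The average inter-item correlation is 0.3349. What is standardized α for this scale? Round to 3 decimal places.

standardized α = 0.716

Standardized α = k·r̄ / (1 + (k−1)·r̄) = 5 × 0.3349 / (1 + 4 × 0.3349)
  = 1.6745 / 2.3396 = 0.716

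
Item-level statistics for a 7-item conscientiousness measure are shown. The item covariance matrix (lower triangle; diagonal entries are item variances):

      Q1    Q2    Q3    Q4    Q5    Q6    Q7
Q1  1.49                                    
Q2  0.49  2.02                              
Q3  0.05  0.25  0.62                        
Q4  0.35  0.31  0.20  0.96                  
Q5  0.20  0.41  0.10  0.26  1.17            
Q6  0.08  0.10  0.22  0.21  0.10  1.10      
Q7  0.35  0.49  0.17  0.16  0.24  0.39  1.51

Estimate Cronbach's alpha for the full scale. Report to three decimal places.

Cronbach's alpha = 0.626

Σσ²ᵢ = 1.49 + 2.02 + 0.62 + 0.96 + 1.17 + 1.10 + 1.51 = 8.87
Sum of the distinct covariances = 5.13
total variance = 8.87 + 2 × 5.13 = 19.13
α = (k/(k−1))·(1 − Σσ²ᵢ/total variance) = (7/6)·(1 − 8.87/19.13) = 0.626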